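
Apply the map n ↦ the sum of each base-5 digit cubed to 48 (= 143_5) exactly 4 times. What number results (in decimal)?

128

48 = (1,4,3)_5 → 92
92 = (3,3,2)_5 → 62
62 = (2,2,2)_5 → 24
24 = (4,4)_5 → 128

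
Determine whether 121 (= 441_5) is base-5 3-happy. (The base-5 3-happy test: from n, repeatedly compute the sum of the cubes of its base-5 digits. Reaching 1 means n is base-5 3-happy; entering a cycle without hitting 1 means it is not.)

121 = (4,4,1)_5 → 4³ + 4³ + 1³ = 64 + 64 + 1 = 129
129 = (1,0,0,4)_5 → 1³ + 0³ + 0³ + 4³ = 1 + 0 + 0 + 64 = 65
65 = (2,3,0)_5 → 2³ + 3³ + 0³ = 8 + 27 + 0 = 35
35 = (1,2,0)_5 → 1³ + 2³ + 0³ = 1 + 8 + 0 = 9
9 = (1,4)_5 → 1³ + 4³ = 1 + 64 = 65  — 65 already seen; the sequence cycles without reaching 1.

not base-5 3-happy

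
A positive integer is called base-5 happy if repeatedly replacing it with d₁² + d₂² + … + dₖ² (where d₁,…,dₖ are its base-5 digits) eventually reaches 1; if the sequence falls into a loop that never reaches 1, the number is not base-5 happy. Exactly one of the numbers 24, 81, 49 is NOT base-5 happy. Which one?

24

24: 24 → 32 → 6 → 2 → 4 → 16 → 10 → 4  — repeats 4 (not base-5 happy)
81: 81 → 11 → 5 → 1  — reaches 1 (base-5 happy)
49: 49 → 33 → 11 → 5 → 1  — reaches 1 (base-5 happy)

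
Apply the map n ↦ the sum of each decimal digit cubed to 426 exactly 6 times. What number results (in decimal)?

1458

426 → 4³ + 2³ + 6³ = 64 + 8 + 216 = 288
288 → 2³ + 8³ + 8³ = 8 + 512 + 512 = 1032
1032 → 1³ + 0³ + 3³ + 2³ = 1 + 0 + 27 + 8 = 36
36 → 3³ + 6³ = 27 + 216 = 243
243 → 2³ + 4³ + 3³ = 8 + 64 + 27 = 99
99 → 9³ + 9³ = 729 + 729 = 1458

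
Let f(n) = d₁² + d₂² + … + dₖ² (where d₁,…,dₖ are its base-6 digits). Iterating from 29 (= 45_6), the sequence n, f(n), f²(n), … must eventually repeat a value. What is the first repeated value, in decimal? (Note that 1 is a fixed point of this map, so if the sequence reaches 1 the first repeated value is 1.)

29

29 = (4,5)_6 → 4² + 5² = 16 + 25 = 41
41 = (1,0,5)_6 → 1² + 0² + 5² = 1 + 0 + 25 = 26
26 = (4,2)_6 → 4² + 2² = 16 + 4 = 20
20 = (3,2)_6 → 3² + 2² = 9 + 4 = 13
13 = (2,1)_6 → 2² + 1² = 4 + 1 = 5
5 = (5)_6 → 5² = 25
25 = (4,1)_6 → 4² + 1² = 16 + 1 = 17
17 = (2,5)_6 → 2² + 5² = 4 + 25 = 29  — 29 already appeared earlier.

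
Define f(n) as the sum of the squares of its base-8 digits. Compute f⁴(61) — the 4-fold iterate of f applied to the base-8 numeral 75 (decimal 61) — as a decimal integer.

61 = (7,5)_8 → 7² + 5² = 49 + 25 = 74
74 = (1,1,2)_8 → 1² + 1² + 2² = 1 + 1 + 4 = 6
6 = (6)_8 → 6² = 36
36 = (4,4)_8 → 4² + 4² = 16 + 16 = 32

32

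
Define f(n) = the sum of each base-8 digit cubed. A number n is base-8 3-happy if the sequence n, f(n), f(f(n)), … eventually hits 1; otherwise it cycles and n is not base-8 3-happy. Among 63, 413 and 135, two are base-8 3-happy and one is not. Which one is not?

135

63: 63 → 686 → 350 → 368 → 341 → 258 → 72 → 2 → 8 → 1  — reaches 1 (base-8 3-happy)
413: 413 → 368 → 341 → 258 → 72 → 2 → 8 → 1  — reaches 1 (base-8 3-happy)
135: 135 → 351 → 495 → 811 → 217 → 55 → 559 → 469 → 476 → 434 → 440 → 559  — repeats 559 (not base-8 3-happy)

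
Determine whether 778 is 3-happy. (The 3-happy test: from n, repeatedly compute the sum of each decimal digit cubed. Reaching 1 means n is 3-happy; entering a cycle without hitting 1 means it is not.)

3-happy

778 → 7³ + 7³ + 8³ = 343 + 343 + 512 = 1198
1198 → 1³ + 1³ + 9³ + 8³ = 1 + 1 + 729 + 512 = 1243
1243 → 1³ + 2³ + 4³ + 3³ = 1 + 8 + 64 + 27 = 100
100 → 1³ + 0³ + 0³ = 1 + 0 + 0 = 1  — reached 1.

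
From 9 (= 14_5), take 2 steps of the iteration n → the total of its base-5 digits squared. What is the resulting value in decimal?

13

9 = (1,4)_5 → 1² + 4² = 17
17 = (3,2)_5 → 3² + 2² = 13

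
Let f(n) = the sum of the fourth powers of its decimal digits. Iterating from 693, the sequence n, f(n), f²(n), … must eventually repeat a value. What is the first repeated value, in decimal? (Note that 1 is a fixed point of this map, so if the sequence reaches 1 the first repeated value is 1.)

693 → 6⁴ + 9⁴ + 3⁴ = 7938
7938 → 7⁴ + 9⁴ + 3⁴ + 8⁴ = 13139
13139 → 1⁴ + 3⁴ + 1⁴ + 3⁴ + 9⁴ = 6725
6725 → 6⁴ + 7⁴ + 2⁴ + 5⁴ = 4338
4338 → 4⁴ + 3⁴ + 3⁴ + 8⁴ = 4514
4514 → 4⁴ + 5⁴ + 1⁴ + 4⁴ = 1138
1138 → 1⁴ + 1⁴ + 3⁴ + 8⁴ = 4179
4179 → 4⁴ + 1⁴ + 7⁴ + 9⁴ = 9219
9219 → 9⁴ + 2⁴ + 1⁴ + 9⁴ = 13139  — 13139 already appeared earlier.

13139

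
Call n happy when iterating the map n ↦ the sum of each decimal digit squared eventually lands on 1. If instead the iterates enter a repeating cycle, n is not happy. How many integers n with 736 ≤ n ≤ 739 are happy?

2

736: 736 → 94 → 97 → 130 → 10 → 1  — happy
737: 737 → 107 → 50 → 25 → 29 → 85 → 89 → 145 → 42 → 20 → 4 → 16 → 37 → 58 → 89  — not happy
738: 738 → 122 → 9 → 81 → 65 → 61 → 37 → 58 → 89 → 145 → 42 → 20 → 4 → 16 → 37  — not happy
739: 739 → 139 → 91 → 82 → 68 → 100 → 1  — happy
happy: 736, 739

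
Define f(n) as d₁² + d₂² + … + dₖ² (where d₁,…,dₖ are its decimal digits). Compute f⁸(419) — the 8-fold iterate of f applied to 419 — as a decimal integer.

58

419 → 4² + 1² + 9² = 16 + 1 + 81 = 98
98 → 9² + 8² = 81 + 64 = 145
145 → 1² + 4² + 5² = 1 + 16 + 25 = 42
42 → 4² + 2² = 16 + 4 = 20
20 → 2² + 0² = 4 + 0 = 4
4 → 4² = 16
16 → 1² + 6² = 1 + 36 = 37
37 → 3² + 7² = 9 + 49 = 58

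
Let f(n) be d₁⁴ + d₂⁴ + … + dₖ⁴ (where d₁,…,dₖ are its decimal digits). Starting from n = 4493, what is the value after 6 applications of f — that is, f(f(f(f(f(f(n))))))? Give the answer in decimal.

4493 → 4⁴ + 4⁴ + 9⁴ + 3⁴ = 7154
7154 → 7⁴ + 1⁴ + 5⁴ + 4⁴ = 3283
3283 → 3⁴ + 2⁴ + 8⁴ + 3⁴ = 4274
4274 → 4⁴ + 2⁴ + 7⁴ + 4⁴ = 2929
2929 → 2⁴ + 9⁴ + 2⁴ + 9⁴ = 13154
13154 → 1⁴ + 3⁴ + 1⁴ + 5⁴ + 4⁴ = 964

964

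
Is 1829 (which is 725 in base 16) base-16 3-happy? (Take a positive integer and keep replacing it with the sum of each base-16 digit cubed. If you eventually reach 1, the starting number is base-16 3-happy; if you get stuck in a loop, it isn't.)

not base-16 3-happy

1829 = (7,2,5)_16 → 7³ + 2³ + 5³ = 476
476 = (1,13,12)_16 → 1³ + 13³ + 12³ = 3926
3926 = (15,5,6)_16 → 15³ + 5³ + 6³ = 3716
3716 = (14,8,4)_16 → 14³ + 8³ + 4³ = 3320
3320 = (12,15,8)_16 → 12³ + 15³ + 8³ = 5615
5615 = (1,5,14,15)_16 → 1³ + 5³ + 14³ + 15³ = 6245
6245 = (1,8,6,5)_16 → 1³ + 8³ + 6³ + 5³ = 854
854 = (3,5,6)_16 → 3³ + 5³ + 6³ = 368
368 = (1,7,0)_16 → 1³ + 7³ + 0³ = 344
344 = (1,5,8)_16 → 1³ + 5³ + 8³ = 638
638 = (2,7,14)_16 → 2³ + 7³ + 14³ = 3095
3095 = (12,1,7)_16 → 12³ + 1³ + 7³ = 2072
2072 = (8,1,8)_16 → 8³ + 1³ + 8³ = 1025
1025 = (4,0,1)_16 → 4³ + 0³ + 1³ = 65
65 = (4,1)_16 → 4³ + 1³ = 65  — 65 already seen; the sequence cycles without reaching 1.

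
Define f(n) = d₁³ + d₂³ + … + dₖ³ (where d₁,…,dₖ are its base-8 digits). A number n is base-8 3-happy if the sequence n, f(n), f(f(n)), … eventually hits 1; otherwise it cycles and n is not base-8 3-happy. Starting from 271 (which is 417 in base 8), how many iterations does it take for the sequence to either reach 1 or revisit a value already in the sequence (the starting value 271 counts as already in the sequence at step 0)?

6

271 = (4,1,7)_8 → 4³ + 1³ + 7³ = 408
408 = (6,3,0)_8 → 6³ + 3³ + 0³ = 243
243 = (3,6,3)_8 → 3³ + 6³ + 3³ = 270
270 = (4,1,6)_8 → 4³ + 1³ + 6³ = 281
281 = (4,3,1)_8 → 4³ + 3³ + 1³ = 92
92 = (1,3,4)_8 → 1³ + 3³ + 4³ = 92  — 92 repeats.
That took 6 steps.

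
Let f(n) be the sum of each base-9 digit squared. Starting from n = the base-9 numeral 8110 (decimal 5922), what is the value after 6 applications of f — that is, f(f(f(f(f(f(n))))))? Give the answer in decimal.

5922 = (8,1,1,0)_9 → 8² + 1² + 1² + 0² = 64 + 1 + 1 + 0 = 66
66 = (7,3)_9 → 7² + 3² = 49 + 9 = 58
58 = (6,4)_9 → 6² + 4² = 36 + 16 = 52
52 = (5,7)_9 → 5² + 7² = 25 + 49 = 74
74 = (8,2)_9 → 8² + 2² = 64 + 4 = 68
68 = (7,5)_9 → 7² + 5² = 49 + 25 = 74

74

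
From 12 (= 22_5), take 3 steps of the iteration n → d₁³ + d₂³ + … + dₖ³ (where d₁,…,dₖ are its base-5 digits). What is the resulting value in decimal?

12 = (2,2)_5 → 2³ + 2³ = 8 + 8 = 16
16 = (3,1)_5 → 3³ + 1³ = 27 + 1 = 28
28 = (1,0,3)_5 → 1³ + 0³ + 3³ = 1 + 0 + 27 = 28

28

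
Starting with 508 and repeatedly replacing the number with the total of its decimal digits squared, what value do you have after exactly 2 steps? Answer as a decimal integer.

508 → 5² + 0² + 8² = 89
89 → 8² + 9² = 145

145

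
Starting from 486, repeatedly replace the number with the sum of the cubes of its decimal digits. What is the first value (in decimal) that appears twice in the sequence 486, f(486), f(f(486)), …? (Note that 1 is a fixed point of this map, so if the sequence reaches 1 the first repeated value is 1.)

486 → 4³ + 8³ + 6³ = 792
792 → 7³ + 9³ + 2³ = 1080
1080 → 1³ + 0³ + 8³ + 0³ = 513
513 → 5³ + 1³ + 3³ = 153
153 → 1³ + 5³ + 3³ = 153  — 153 already appeared earlier.

153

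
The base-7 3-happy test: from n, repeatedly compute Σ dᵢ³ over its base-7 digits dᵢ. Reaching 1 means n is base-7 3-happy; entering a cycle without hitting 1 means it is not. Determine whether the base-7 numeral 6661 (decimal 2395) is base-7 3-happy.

base-7 3-happy

2395 = (6,6,6,1)_7 → 6³ + 6³ + 6³ + 1³ = 649
649 = (1,6,1,5)_7 → 1³ + 6³ + 1³ + 5³ = 343
343 = (1,0,0,0)_7 → 1³ + 0³ + 0³ + 0³ = 1  — reached 1.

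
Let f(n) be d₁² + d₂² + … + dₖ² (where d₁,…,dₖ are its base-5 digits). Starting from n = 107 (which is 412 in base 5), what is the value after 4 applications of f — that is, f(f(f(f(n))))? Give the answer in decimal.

107 = (4,1,2)_5 → 21
21 = (4,1)_5 → 17
17 = (3,2)_5 → 13
13 = (2,3)_5 → 13

13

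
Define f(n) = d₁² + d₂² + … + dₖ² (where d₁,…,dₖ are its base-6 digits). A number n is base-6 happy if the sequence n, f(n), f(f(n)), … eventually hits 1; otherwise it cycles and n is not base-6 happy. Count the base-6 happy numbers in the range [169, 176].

169: 169 → 33 → 34 → 41 → 26 → 20 → 13 → 5 → 25 → 17 → 29 → 41  (repeats 41)
170: 170 → 36 → 1  (reaches 1)
171: 171 → 41 → 26 → 20 → 13 → 5 → 25 → 17 → 29 → 41  (repeats 41)
172: 172 → 48 → 5 → 25 → 17 → 29 → 41 → 26 → 20 → 13 → 5  (repeats 5)
173: 173 → 57 → 19 → 10 → 17 → 29 → 41 → 26 → 20 → 13 → 5 → 25 → 17  (repeats 17)
174: 174 → 41 → 26 → 20 → 13 → 5 → 25 → 17 → 29 → 41  (repeats 41)
175: 175 → 42 → 2 → 4 → 16 → 20 → 13 → 5 → 25 → 17 → 29 → 41 → 26 → 20  (repeats 20)
176: 176 → 45 → 11 → 26 → 20 → 13 → 5 → 25 → 17 → 29 → 41 → 26  (repeats 26)
base-6 happy: 170

1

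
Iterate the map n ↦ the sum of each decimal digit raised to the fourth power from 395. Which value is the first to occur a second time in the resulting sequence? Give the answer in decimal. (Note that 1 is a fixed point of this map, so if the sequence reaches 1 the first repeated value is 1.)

395 → 3⁴ + 9⁴ + 5⁴ = 7267
7267 → 7⁴ + 2⁴ + 6⁴ + 7⁴ = 6114
6114 → 6⁴ + 1⁴ + 1⁴ + 4⁴ = 1554
1554 → 1⁴ + 5⁴ + 5⁴ + 4⁴ = 1507
1507 → 1⁴ + 5⁴ + 0⁴ + 7⁴ = 3027
3027 → 3⁴ + 0⁴ + 2⁴ + 7⁴ = 2498
2498 → 2⁴ + 4⁴ + 9⁴ + 8⁴ = 10929
10929 → 1⁴ + 0⁴ + 9⁴ + 2⁴ + 9⁴ = 13139
13139 → 1⁴ + 3⁴ + 1⁴ + 3⁴ + 9⁴ = 6725
6725 → 6⁴ + 7⁴ + 2⁴ + 5⁴ = 4338
4338 → 4⁴ + 3⁴ + 3⁴ + 8⁴ = 4514
4514 → 4⁴ + 5⁴ + 1⁴ + 4⁴ = 1138
1138 → 1⁴ + 1⁴ + 3⁴ + 8⁴ = 4179
4179 → 4⁴ + 1⁴ + 7⁴ + 9⁴ = 9219
9219 → 9⁴ + 2⁴ + 1⁴ + 9⁴ = 13139  — 13139 already appeared earlier.

13139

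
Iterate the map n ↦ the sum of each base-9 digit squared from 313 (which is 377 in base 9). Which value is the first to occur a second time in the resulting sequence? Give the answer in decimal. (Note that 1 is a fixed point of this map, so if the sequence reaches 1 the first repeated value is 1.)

313 = (3,7,7)_9 → 3² + 7² + 7² = 9 + 49 + 49 = 107
107 = (1,2,8)_9 → 1² + 2² + 8² = 1 + 4 + 64 = 69
69 = (7,6)_9 → 7² + 6² = 49 + 36 = 85
85 = (1,0,4)_9 → 1² + 0² + 4² = 1 + 0 + 16 = 17
17 = (1,8)_9 → 1² + 8² = 1 + 64 = 65
65 = (7,2)_9 → 7² + 2² = 49 + 4 = 53
53 = (5,8)_9 → 5² + 8² = 25 + 64 = 89
89 = (1,0,8)_9 → 1² + 0² + 8² = 1 + 0 + 64 = 65  — 65 already appeared earlier.

65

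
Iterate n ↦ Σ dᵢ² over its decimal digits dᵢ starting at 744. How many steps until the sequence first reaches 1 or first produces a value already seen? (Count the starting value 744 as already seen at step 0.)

12

744 → 7² + 4² + 4² = 81
81 → 8² + 1² = 65
65 → 6² + 5² = 61
61 → 6² + 1² = 37
37 → 3² + 7² = 58
58 → 5² + 8² = 89
89 → 8² + 9² = 145
145 → 1² + 4² + 5² = 42
42 → 4² + 2² = 20
20 → 2² + 0² = 4
4 → 4² = 16
16 → 1² + 6² = 37  — 37 repeats.
That took 12 steps.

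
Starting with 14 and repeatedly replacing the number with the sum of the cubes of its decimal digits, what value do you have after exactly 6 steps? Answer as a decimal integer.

14 → 1³ + 4³ = 1 + 64 = 65
65 → 6³ + 5³ = 216 + 125 = 341
341 → 3³ + 4³ + 1³ = 27 + 64 + 1 = 92
92 → 9³ + 2³ = 729 + 8 = 737
737 → 7³ + 3³ + 7³ = 343 + 27 + 343 = 713
713 → 7³ + 1³ + 3³ = 343 + 1 + 27 = 371

371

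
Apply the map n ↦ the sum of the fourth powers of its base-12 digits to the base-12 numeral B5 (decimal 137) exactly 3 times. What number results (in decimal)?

137 = (11,5)_12 → 11⁴ + 5⁴ = 15266
15266 = (8,10,0,2)_12 → 8⁴ + 10⁴ + 0⁴ + 2⁴ = 14112
14112 = (8,2,0,0)_12 → 8⁴ + 2⁴ + 0⁴ + 0⁴ = 4112

4112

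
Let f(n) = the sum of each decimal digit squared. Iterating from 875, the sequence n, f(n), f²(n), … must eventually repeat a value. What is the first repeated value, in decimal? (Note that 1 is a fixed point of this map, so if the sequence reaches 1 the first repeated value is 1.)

875 → 8² + 7² + 5² = 138
138 → 1² + 3² + 8² = 74
74 → 7² + 4² = 65
65 → 6² + 5² = 61
61 → 6² + 1² = 37
37 → 3² + 7² = 58
58 → 5² + 8² = 89
89 → 8² + 9² = 145
145 → 1² + 4² + 5² = 42
42 → 4² + 2² = 20
20 → 2² + 0² = 4
4 → 4² = 16
16 → 1² + 6² = 37  — 37 already appeared earlier.

37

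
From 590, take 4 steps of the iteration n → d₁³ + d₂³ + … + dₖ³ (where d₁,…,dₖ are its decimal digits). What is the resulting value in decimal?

590 → 854
854 → 701
701 → 344
344 → 155

155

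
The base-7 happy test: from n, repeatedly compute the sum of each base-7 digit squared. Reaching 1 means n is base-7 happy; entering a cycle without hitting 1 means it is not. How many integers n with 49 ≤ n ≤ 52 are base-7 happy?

49: 49 → 1  — base-7 happy
50: 50 → 2 → 4 → 16 → 8 → 2  — not base-7 happy
51: 51 → 5 → 25 → 25  — not base-7 happy
52: 52 → 10 → 10  — not base-7 happy
base-7 happy: 49

1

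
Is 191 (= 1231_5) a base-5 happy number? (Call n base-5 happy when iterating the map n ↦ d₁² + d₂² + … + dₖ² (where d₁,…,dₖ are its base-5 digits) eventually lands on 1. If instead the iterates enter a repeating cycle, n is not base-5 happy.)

not base-5 happy

191 = (1,2,3,1)_5 → 1² + 2² + 3² + 1² = 15
15 = (3,0)_5 → 3² + 0² = 9
9 = (1,4)_5 → 1² + 4² = 17
17 = (3,2)_5 → 3² + 2² = 13
13 = (2,3)_5 → 2² + 3² = 13  — 13 already seen; the sequence cycles without reaching 1.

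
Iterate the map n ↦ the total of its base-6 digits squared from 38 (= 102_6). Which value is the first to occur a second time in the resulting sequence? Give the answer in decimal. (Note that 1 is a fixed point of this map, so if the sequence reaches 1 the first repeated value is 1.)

5

38 = (1,0,2)_6 → 5
5 = (5)_6 → 25
25 = (4,1)_6 → 17
17 = (2,5)_6 → 29
29 = (4,5)_6 → 41
41 = (1,0,5)_6 → 26
26 = (4,2)_6 → 20
20 = (3,2)_6 → 13
13 = (2,1)_6 → 5  — 5 already appeared earlier.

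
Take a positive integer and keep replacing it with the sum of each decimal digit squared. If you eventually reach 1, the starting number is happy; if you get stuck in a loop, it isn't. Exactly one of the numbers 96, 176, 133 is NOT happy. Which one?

96

96: 96 → 117 → 51 → 26 → 40 → 16 → 37 → 58 → 89 → 145 → 42 → 20 → 4 → 16  — repeats 16 (not happy)
176: 176 → 86 → 100 → 1  — reaches 1 (happy)
133: 133 → 19 → 82 → 68 → 100 → 1  — reaches 1 (happy)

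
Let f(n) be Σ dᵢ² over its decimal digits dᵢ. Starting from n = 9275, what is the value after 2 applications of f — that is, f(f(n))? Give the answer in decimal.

107

9275 → 9² + 2² + 7² + 5² = 159
159 → 1² + 5² + 9² = 107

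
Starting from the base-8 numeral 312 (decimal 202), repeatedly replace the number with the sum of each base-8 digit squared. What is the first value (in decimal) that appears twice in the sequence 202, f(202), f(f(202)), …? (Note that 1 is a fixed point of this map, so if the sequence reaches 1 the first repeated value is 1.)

202 = (3,1,2)_8 → 3² + 1² + 2² = 9 + 1 + 4 = 14
14 = (1,6)_8 → 1² + 6² = 1 + 36 = 37
37 = (4,5)_8 → 4² + 5² = 16 + 25 = 41
41 = (5,1)_8 → 5² + 1² = 25 + 1 = 26
26 = (3,2)_8 → 3² + 2² = 9 + 4 = 13
13 = (1,5)_8 → 1² + 5² = 1 + 25 = 26  — 26 already appeared earlier.

26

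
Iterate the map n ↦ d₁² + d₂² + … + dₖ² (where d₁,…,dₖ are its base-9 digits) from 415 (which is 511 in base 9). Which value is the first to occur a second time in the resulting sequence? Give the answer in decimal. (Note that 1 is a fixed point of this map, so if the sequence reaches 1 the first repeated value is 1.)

415 = (5,1,1)_9 → 27
27 = (3,0)_9 → 9
9 = (1,0)_9 → 1  — reached the fixed point 1.
1 → 1, so 1 is the first repeated value.

1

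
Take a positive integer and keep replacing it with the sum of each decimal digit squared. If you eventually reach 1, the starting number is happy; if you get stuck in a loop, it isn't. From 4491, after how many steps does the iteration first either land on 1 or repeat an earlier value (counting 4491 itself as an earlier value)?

4491 → 4² + 4² + 9² + 1² = 16 + 16 + 81 + 1 = 114
114 → 1² + 1² + 4² = 1 + 1 + 16 = 18
18 → 1² + 8² = 1 + 64 = 65
65 → 6² + 5² = 36 + 25 = 61
61 → 6² + 1² = 36 + 1 = 37
37 → 3² + 7² = 9 + 49 = 58
58 → 5² + 8² = 25 + 64 = 89
89 → 8² + 9² = 64 + 81 = 145
145 → 1² + 4² + 5² = 1 + 16 + 25 = 42
42 → 4² + 2² = 16 + 4 = 20
20 → 2² + 0² = 4 + 0 = 4
4 → 4² = 16
16 → 1² + 6² = 1 + 36 = 37  — 37 repeats.
That took 13 steps.

13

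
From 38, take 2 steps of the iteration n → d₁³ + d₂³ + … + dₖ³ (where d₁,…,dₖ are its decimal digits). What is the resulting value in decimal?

38 → 539
539 → 881

881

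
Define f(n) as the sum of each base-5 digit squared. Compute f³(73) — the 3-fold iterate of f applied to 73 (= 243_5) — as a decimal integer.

13

73 = (2,4,3)_5 → 29
29 = (1,0,4)_5 → 17
17 = (3,2)_5 → 13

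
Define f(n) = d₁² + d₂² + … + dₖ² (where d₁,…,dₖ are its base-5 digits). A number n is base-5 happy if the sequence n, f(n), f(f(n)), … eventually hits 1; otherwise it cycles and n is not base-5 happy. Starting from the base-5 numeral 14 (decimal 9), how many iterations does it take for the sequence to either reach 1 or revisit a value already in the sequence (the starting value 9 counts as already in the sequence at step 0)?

3

9 = (1,4)_5 → 1² + 4² = 17
17 = (3,2)_5 → 3² + 2² = 13
13 = (2,3)_5 → 2² + 3² = 13  — 13 repeats.
That took 3 steps.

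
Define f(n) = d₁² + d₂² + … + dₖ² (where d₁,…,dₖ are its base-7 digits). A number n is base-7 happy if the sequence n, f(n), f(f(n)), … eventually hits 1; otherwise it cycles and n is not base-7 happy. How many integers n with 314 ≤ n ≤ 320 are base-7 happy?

314: 314 → 76 → 46 → 52 → 10 → 10  (repeats 10)
315: 315 → 45 → 45  (repeats 45)
316: 316 → 46 → 52 → 10 → 10  (repeats 10)
317: 317 → 49 → 1  (reaches 1)
318: 318 → 54 → 26 → 34 → 52 → 10 → 10  (repeats 10)
319: 319 → 61 → 27 → 45 → 45  (repeats 45)
320: 320 → 70 → 10 → 10  (repeats 10)
base-7 happy: 317

1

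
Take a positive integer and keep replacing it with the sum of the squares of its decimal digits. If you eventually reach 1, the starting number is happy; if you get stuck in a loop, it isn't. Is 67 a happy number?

67 → 6² + 7² = 36 + 49 = 85
85 → 8² + 5² = 64 + 25 = 89
89 → 8² + 9² = 64 + 81 = 145
145 → 1² + 4² + 5² = 1 + 16 + 25 = 42
42 → 4² + 2² = 16 + 4 = 20
20 → 2² + 0² = 4 + 0 = 4
4 → 4² = 16
16 → 1² + 6² = 1 + 36 = 37
37 → 3² + 7² = 9 + 49 = 58
58 → 5² + 8² = 25 + 64 = 89  — 89 already seen; the sequence cycles without reaching 1.

not happy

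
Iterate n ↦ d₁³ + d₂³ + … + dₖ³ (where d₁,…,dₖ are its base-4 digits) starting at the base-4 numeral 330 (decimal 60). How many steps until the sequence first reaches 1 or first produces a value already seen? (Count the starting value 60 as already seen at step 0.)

4

60 = (3,3,0)_4 → 3³ + 3³ + 0³ = 54
54 = (3,1,2)_4 → 3³ + 1³ + 2³ = 36
36 = (2,1,0)_4 → 2³ + 1³ + 0³ = 9
9 = (2,1)_4 → 2³ + 1³ = 9  — 9 repeats.
That took 4 steps.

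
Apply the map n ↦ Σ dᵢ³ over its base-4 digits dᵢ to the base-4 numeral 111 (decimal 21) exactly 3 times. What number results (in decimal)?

21 = (1,1,1)_4 → 1³ + 1³ + 1³ = 1 + 1 + 1 = 3
3 = (3)_4 → 3³ = 27
27 = (1,2,3)_4 → 1³ + 2³ + 3³ = 1 + 8 + 27 = 36

36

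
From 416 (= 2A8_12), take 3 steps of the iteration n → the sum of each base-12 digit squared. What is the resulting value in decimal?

25

416 = (2,10,8)_12 → 2² + 10² + 8² = 168
168 = (1,2,0)_12 → 1² + 2² + 0² = 5
5 = (5)_12 → 5² = 25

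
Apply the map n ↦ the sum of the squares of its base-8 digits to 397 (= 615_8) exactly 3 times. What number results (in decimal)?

397 = (6,1,5)_8 → 6² + 1² + 5² = 62
62 = (7,6)_8 → 7² + 6² = 85
85 = (1,2,5)_8 → 1² + 2² + 5² = 30

30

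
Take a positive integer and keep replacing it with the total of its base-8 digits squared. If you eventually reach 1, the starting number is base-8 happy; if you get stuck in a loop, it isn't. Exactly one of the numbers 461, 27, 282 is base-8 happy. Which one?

27

461: 461 → 75 → 11 → 10 → 5 → 25 → 10  — repeats 10 (not base-8 happy)
27: 27 → 18 → 8 → 1  — reaches 1 (base-8 happy)
282: 282 → 29 → 34 → 20 → 20  — repeats 20 (not base-8 happy)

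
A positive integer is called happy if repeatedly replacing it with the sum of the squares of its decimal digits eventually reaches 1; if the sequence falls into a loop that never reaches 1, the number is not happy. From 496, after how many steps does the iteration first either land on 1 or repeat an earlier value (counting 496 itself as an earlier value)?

496 → 133
133 → 19
19 → 82
82 → 68
68 → 100
100 → 1  — reached 1.
That took 6 steps.

6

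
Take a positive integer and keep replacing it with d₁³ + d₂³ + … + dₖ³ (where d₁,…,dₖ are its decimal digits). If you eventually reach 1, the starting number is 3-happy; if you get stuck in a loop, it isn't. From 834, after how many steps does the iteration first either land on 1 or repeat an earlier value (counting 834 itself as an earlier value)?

834 → 8³ + 3³ + 4³ = 603
603 → 6³ + 0³ + 3³ = 243
243 → 2³ + 4³ + 3³ = 99
99 → 9³ + 9³ = 1458
1458 → 1³ + 4³ + 5³ + 8³ = 702
702 → 7³ + 0³ + 2³ = 351
351 → 3³ + 5³ + 1³ = 153
153 → 1³ + 5³ + 3³ = 153  — 153 repeats.
That took 8 steps.

8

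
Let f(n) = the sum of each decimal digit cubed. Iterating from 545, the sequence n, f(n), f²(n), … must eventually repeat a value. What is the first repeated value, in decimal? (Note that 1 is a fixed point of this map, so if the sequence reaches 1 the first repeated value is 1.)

371

545 → 5³ + 4³ + 5³ = 125 + 64 + 125 = 314
314 → 3³ + 1³ + 4³ = 27 + 1 + 64 = 92
92 → 9³ + 2³ = 729 + 8 = 737
737 → 7³ + 3³ + 7³ = 343 + 27 + 343 = 713
713 → 7³ + 1³ + 3³ = 343 + 1 + 27 = 371
371 → 3³ + 7³ + 1³ = 27 + 343 + 1 = 371  — 371 already appeared earlier.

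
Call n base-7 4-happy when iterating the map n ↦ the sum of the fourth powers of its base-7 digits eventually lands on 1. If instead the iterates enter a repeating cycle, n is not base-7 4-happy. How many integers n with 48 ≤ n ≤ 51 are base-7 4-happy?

48: 48 → 2592 → 1394 → 338 → 2608 → 514 → 244 → 2848 → 1314 → 1956 → 2258 → 1808 → 1938 → 2258  — not base-7 4-happy
49: 49 → 1  — base-7 4-happy
50: 50 → 2 → 16 → 32 → 512 → 164 → 178 → 418 → 708 → 98 → 16  — not base-7 4-happy
51: 51 → 17 → 97 → 2593 → 1459 → 963 → 1153 → 803 → 673 → 1923 → 1507 → 913 → 609 → 707 → 97  — not base-7 4-happy
base-7 4-happy: 49

1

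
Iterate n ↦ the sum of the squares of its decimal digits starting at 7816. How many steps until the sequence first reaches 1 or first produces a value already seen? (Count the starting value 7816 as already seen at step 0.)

7816 → 7² + 8² + 1² + 6² = 49 + 64 + 1 + 36 = 150
150 → 1² + 5² + 0² = 1 + 25 + 0 = 26
26 → 2² + 6² = 4 + 36 = 40
40 → 4² + 0² = 16 + 0 = 16
16 → 1² + 6² = 1 + 36 = 37
37 → 3² + 7² = 9 + 49 = 58
58 → 5² + 8² = 25 + 64 = 89
89 → 8² + 9² = 64 + 81 = 145
145 → 1² + 4² + 5² = 1 + 16 + 25 = 42
42 → 4² + 2² = 16 + 4 = 20
20 → 2² + 0² = 4 + 0 = 4
4 → 4² = 16  — 16 repeats.
That took 12 steps.

12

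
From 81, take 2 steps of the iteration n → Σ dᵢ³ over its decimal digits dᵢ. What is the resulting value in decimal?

81 → 513
513 → 153

153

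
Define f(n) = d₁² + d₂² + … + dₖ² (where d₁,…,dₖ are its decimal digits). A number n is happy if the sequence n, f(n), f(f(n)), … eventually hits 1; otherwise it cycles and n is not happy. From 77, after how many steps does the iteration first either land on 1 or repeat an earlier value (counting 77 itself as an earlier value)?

77 → 98
98 → 145
145 → 42
42 → 20
20 → 4
4 → 16
16 → 37
37 → 58
58 → 89
89 → 145  — 145 repeats.
That took 10 steps.

10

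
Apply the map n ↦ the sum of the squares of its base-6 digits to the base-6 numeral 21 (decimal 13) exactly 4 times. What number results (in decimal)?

13 = (2,1)_6 → 2² + 1² = 4 + 1 = 5
5 = (5)_6 → 5² = 25
25 = (4,1)_6 → 4² + 1² = 16 + 1 = 17
17 = (2,5)_6 → 2² + 5² = 4 + 25 = 29

29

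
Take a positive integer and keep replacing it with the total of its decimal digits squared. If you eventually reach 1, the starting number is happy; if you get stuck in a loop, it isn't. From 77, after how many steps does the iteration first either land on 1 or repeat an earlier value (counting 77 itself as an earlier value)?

10

77 → 7² + 7² = 49 + 49 = 98
98 → 9² + 8² = 81 + 64 = 145
145 → 1² + 4² + 5² = 1 + 16 + 25 = 42
42 → 4² + 2² = 16 + 4 = 20
20 → 2² + 0² = 4 + 0 = 4
4 → 4² = 16
16 → 1² + 6² = 1 + 36 = 37
37 → 3² + 7² = 9 + 49 = 58
58 → 5² + 8² = 25 + 64 = 89
89 → 8² + 9² = 64 + 81 = 145  — 145 repeats.
That took 10 steps.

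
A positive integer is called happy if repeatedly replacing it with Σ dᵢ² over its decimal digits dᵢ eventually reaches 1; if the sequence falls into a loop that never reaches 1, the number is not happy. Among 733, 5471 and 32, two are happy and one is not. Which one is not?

733: 733 → 67 → 85 → 89 → 145 → 42 → 20 → 4 → 16 → 37 → 58 → 89  — repeats 89 (not happy)
5471: 5471 → 91 → 82 → 68 → 100 → 1  — reaches 1 (happy)
32: 32 → 13 → 10 → 1  — reaches 1 (happy)

733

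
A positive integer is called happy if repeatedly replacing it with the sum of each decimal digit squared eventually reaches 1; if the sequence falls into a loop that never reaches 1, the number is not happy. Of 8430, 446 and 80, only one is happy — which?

8430: 8430 → 89 → 145 → 42 → 20 → 4 → 16 → 37 → 58 → 89  — repeats 89 (not happy)
446: 446 → 68 → 100 → 1  — reaches 1 (happy)
80: 80 → 64 → 52 → 29 → 85 → 89 → 145 → 42 → 20 → 4 → 16 → 37 → 58 → 89  — repeats 89 (not happy)

446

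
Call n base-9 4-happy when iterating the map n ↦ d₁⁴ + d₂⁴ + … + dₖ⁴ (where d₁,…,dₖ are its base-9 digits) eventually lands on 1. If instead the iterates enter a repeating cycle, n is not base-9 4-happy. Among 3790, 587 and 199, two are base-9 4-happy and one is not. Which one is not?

3790: 3790 → 3028 → 594 → 2482 → 3188 → 434 → 722 → 8208 → 114 → 1378 → 4098 → 1956 → 1394 → 8194 → 290 → 722  — repeats 722 (not base-9 4-happy)
587: 587 → 2433 → 243 → 81 → 1  — reaches 1 (base-9 4-happy)
199: 199 → 273 → 243 → 81 → 1  — reaches 1 (base-9 4-happy)

3790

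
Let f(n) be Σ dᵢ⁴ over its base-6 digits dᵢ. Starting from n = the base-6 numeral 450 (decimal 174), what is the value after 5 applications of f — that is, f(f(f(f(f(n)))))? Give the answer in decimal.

174 = (4,5,0)_6 → 881
881 = (4,0,2,5)_6 → 897
897 = (4,0,5,3)_6 → 962
962 = (4,2,4,2)_6 → 544
544 = (2,3,0,4)_6 → 353

353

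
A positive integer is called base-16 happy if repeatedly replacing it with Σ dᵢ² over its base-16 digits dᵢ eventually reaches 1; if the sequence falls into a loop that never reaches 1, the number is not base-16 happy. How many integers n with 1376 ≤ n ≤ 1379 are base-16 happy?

1376: 1376 → 61 → 178 → 125 → 218 → 269 → 170 → 200 → 208 → 169 → 181 → 146 → 85 → 50 → 13 → 169  (repeats 169)
1377: 1377 → 62 → 205 → 313 → 91 → 146 → 85 → 50 → 13 → 169 → 181 → 146  (repeats 146)
1378: 1378 → 65 → 17 → 2 → 4 → 16 → 1  (reaches 1)
1379: 1379 → 70 → 52 → 25 → 82 → 29 → 170 → 200 → 208 → 169 → 181 → 146 → 85 → 50 → 13 → 169  (repeats 169)
base-16 happy: 1378

1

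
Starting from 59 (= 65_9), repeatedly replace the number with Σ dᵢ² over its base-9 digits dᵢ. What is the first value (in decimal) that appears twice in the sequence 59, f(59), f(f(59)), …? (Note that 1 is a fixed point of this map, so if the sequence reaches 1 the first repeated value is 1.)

59 = (6,5)_9 → 6² + 5² = 36 + 25 = 61
61 = (6,7)_9 → 6² + 7² = 36 + 49 = 85
85 = (1,0,4)_9 → 1² + 0² + 4² = 1 + 0 + 16 = 17
17 = (1,8)_9 → 1² + 8² = 1 + 64 = 65
65 = (7,2)_9 → 7² + 2² = 49 + 4 = 53
53 = (5,8)_9 → 5² + 8² = 25 + 64 = 89
89 = (1,0,8)_9 → 1² + 0² + 8² = 1 + 0 + 64 = 65  — 65 already appeared earlier.

65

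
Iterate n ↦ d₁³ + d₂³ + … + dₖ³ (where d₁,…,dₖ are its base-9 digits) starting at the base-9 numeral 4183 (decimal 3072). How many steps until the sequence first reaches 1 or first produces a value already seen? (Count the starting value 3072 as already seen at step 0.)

3072 = (4,1,8,3)_9 → 4³ + 1³ + 8³ + 3³ = 64 + 1 + 512 + 27 = 604
604 = (7,4,1)_9 → 7³ + 4³ + 1³ = 343 + 64 + 1 = 408
408 = (5,0,3)_9 → 5³ + 0³ + 3³ = 125 + 0 + 27 = 152
152 = (1,7,8)_9 → 1³ + 7³ + 8³ = 1 + 343 + 512 = 856
856 = (1,1,5,1)_9 → 1³ + 1³ + 5³ + 1³ = 1 + 1 + 125 + 1 = 128
128 = (1,5,2)_9 → 1³ + 5³ + 2³ = 1 + 125 + 8 = 134
134 = (1,5,8)_9 → 1³ + 5³ + 8³ = 1 + 125 + 512 = 638
638 = (7,7,8)_9 → 7³ + 7³ + 8³ = 343 + 343 + 512 = 1198
1198 = (1,5,7,1)_9 → 1³ + 5³ + 7³ + 1³ = 1 + 125 + 343 + 1 = 470
470 = (5,7,2)_9 → 5³ + 7³ + 2³ = 125 + 343 + 8 = 476
476 = (5,7,8)_9 → 5³ + 7³ + 8³ = 125 + 343 + 512 = 980
980 = (1,3,0,8)_9 → 1³ + 3³ + 0³ + 8³ = 1 + 27 + 0 + 512 = 540
540 = (6,6,0)_9 → 6³ + 6³ + 0³ = 216 + 216 + 0 = 432
432 = (5,3,0)_9 → 5³ + 3³ + 0³ = 125 + 27 + 0 = 152  — 152 repeats.
That took 14 steps.

14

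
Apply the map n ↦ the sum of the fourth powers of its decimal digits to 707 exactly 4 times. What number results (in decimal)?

707 → 7⁴ + 0⁴ + 7⁴ = 4802
4802 → 4⁴ + 8⁴ + 0⁴ + 2⁴ = 4368
4368 → 4⁴ + 3⁴ + 6⁴ + 8⁴ = 5729
5729 → 5⁴ + 7⁴ + 2⁴ + 9⁴ = 9603

9603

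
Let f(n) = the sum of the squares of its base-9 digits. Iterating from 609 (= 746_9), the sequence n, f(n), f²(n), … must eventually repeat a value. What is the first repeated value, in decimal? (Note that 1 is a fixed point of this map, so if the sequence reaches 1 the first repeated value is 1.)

1

609 = (7,4,6)_9 → 101
101 = (1,2,2)_9 → 9
9 = (1,0)_9 → 1  — reached the fixed point 1.
1 → 1, so 1 is the first repeated value.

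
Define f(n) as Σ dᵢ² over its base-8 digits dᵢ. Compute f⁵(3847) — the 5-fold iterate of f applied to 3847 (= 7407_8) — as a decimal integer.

26

3847 = (7,4,0,7)_8 → 7² + 4² + 0² + 7² = 49 + 16 + 0 + 49 = 114
114 = (1,6,2)_8 → 1² + 6² + 2² = 1 + 36 + 4 = 41
41 = (5,1)_8 → 5² + 1² = 25 + 1 = 26
26 = (3,2)_8 → 3² + 2² = 9 + 4 = 13
13 = (1,5)_8 → 1² + 5² = 1 + 25 = 26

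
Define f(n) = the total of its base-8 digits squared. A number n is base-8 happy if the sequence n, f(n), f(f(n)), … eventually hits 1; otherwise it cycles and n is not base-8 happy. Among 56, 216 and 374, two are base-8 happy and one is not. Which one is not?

56

56: 56 → 49 → 37 → 41 → 26 → 13 → 26  — repeats 26 (not base-8 happy)
216: 216 → 18 → 8 → 1  — reaches 1 (base-8 happy)
374: 374 → 97 → 18 → 8 → 1  — reaches 1 (base-8 happy)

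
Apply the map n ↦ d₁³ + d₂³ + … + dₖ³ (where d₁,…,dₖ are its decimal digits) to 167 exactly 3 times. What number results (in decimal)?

92

167 → 1³ + 6³ + 7³ = 1 + 216 + 343 = 560
560 → 5³ + 6³ + 0³ = 125 + 216 + 0 = 341
341 → 3³ + 4³ + 1³ = 27 + 64 + 1 = 92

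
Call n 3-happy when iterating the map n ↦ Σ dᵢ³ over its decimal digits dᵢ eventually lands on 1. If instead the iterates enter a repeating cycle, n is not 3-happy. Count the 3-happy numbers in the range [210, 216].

210: 210 → 9 → 729 → 1080 → 513 → 153 → 153  (repeats 153)
211: 211 → 10 → 1  (reaches 1)
212: 212 → 17 → 344 → 155 → 251 → 134 → 92 → 737 → 713 → 371 → 371  (repeats 371)
213: 213 → 36 → 243 → 99 → 1458 → 702 → 351 → 153 → 153  (repeats 153)
214: 214 → 73 → 370 → 370  (repeats 370)
215: 215 → 134 → 92 → 737 → 713 → 371 → 371  (repeats 371)
216: 216 → 225 → 141 → 66 → 432 → 99 → 1458 → 702 → 351 → 153 → 153  (repeats 153)
3-happy: 211

1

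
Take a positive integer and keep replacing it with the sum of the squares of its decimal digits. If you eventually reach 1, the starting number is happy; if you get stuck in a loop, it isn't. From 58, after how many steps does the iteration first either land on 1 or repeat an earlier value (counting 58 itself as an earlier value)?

8

58 → 5² + 8² = 25 + 64 = 89
89 → 8² + 9² = 64 + 81 = 145
145 → 1² + 4² + 5² = 1 + 16 + 25 = 42
42 → 4² + 2² = 16 + 4 = 20
20 → 2² + 0² = 4 + 0 = 4
4 → 4² = 16
16 → 1² + 6² = 1 + 36 = 37
37 → 3² + 7² = 9 + 49 = 58  — 58 repeats.
That took 8 steps.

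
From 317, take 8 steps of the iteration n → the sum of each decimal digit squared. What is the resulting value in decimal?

20

317 → 3² + 1² + 7² = 9 + 1 + 49 = 59
59 → 5² + 9² = 25 + 81 = 106
106 → 1² + 0² + 6² = 1 + 0 + 36 = 37
37 → 3² + 7² = 9 + 49 = 58
58 → 5² + 8² = 25 + 64 = 89
89 → 8² + 9² = 64 + 81 = 145
145 → 1² + 4² + 5² = 1 + 16 + 25 = 42
42 → 4² + 2² = 16 + 4 = 20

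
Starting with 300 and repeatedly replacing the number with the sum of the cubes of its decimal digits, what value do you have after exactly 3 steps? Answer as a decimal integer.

153

300 → 3³ + 0³ + 0³ = 27 + 0 + 0 = 27
27 → 2³ + 7³ = 8 + 343 = 351
351 → 3³ + 5³ + 1³ = 27 + 125 + 1 = 153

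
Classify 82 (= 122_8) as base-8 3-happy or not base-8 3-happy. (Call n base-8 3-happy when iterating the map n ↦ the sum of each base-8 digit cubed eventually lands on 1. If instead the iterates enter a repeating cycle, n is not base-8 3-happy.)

base-8 3-happy

82 = (1,2,2)_8 → 1³ + 2³ + 2³ = 1 + 8 + 8 = 17
17 = (2,1)_8 → 2³ + 1³ = 8 + 1 = 9
9 = (1,1)_8 → 1³ + 1³ = 1 + 1 = 2
2 = (2)_8 → 2³ = 8
8 = (1,0)_8 → 1³ + 0³ = 1 + 0 = 1  — reached 1.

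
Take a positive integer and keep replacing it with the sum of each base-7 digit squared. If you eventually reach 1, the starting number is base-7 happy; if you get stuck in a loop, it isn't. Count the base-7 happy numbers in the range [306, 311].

1

306: 306 → 62 → 38 → 34 → 52 → 10 → 10  — not base-7 happy
307: 307 → 73 → 19 → 29 → 17 → 13 → 37 → 29  — not base-7 happy
308: 308 → 40 → 50 → 2 → 4 → 16 → 8 → 2  — not base-7 happy
309: 309 → 41 → 61 → 27 → 45 → 45  — not base-7 happy
310: 310 → 44 → 40 → 50 → 2 → 4 → 16 → 8 → 2  — not base-7 happy
311: 311 → 49 → 1  — base-7 happy
base-7 happy: 311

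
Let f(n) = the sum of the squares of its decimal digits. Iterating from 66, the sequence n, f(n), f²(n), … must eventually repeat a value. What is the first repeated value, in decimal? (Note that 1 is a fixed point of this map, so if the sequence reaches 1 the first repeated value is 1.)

66 → 72
72 → 53
53 → 34
34 → 25
25 → 29
29 → 85
85 → 89
89 → 145
145 → 42
42 → 20
20 → 4
4 → 16
16 → 37
37 → 58
58 → 89  — 89 already appeared earlier.

89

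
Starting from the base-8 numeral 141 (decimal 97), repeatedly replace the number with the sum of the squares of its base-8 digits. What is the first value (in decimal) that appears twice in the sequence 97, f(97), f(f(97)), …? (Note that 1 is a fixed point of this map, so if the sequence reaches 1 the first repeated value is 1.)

97 = (1,4,1)_8 → 18
18 = (2,2)_8 → 8
8 = (1,0)_8 → 1  — reached the fixed point 1.
1 → 1, so 1 is the first repeated value.

1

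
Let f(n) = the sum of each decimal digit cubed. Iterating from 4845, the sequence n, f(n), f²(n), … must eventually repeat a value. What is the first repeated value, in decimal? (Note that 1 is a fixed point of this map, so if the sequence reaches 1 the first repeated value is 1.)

153

4845 → 765
765 → 684
684 → 792
792 → 1080
1080 → 513
513 → 153
153 → 153  — 153 already appeared earlier.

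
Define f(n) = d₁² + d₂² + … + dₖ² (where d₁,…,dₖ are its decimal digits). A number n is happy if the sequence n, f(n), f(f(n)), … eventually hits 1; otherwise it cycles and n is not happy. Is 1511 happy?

happy

1511 → 1² + 5² + 1² + 1² = 1 + 25 + 1 + 1 = 28
28 → 2² + 8² = 4 + 64 = 68
68 → 6² + 8² = 36 + 64 = 100
100 → 1² + 0² + 0² = 1 + 0 + 0 = 1  — reached 1.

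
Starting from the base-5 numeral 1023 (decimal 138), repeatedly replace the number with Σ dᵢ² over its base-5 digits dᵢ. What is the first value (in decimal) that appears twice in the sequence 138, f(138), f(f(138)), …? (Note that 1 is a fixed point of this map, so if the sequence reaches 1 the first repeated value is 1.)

16

138 = (1,0,2,3)_5 → 1² + 0² + 2² + 3² = 14
14 = (2,4)_5 → 2² + 4² = 20
20 = (4,0)_5 → 4² + 0² = 16
16 = (3,1)_5 → 3² + 1² = 10
10 = (2,0)_5 → 2² + 0² = 4
4 = (4)_5 → 4² = 16  — 16 already appeared earlier.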